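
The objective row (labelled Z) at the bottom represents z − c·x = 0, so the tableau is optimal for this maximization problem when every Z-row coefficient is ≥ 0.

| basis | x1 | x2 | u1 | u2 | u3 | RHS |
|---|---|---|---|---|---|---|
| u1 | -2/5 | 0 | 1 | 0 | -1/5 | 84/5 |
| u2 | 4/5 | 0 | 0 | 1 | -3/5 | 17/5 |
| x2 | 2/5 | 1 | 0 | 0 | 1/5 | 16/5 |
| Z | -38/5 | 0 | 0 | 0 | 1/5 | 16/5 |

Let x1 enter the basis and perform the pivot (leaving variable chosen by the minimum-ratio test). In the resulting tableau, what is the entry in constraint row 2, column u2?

Ratio test on column x1 — row 1: entry -2/5 ≤ 0; row 2: (17/5)/(4/5) = 17/4; row 3: (16/5)/(2/5) = 8. Minimum is 17/4 at row 2 (u2 leaves); pivot element 4/5.
Divide row 2 by 4/5; eliminate column x1 from the other rows.
In the new row 2, the u2 entry is the old entry divided by the pivot: 1/(4/5) = 5/4.

5/4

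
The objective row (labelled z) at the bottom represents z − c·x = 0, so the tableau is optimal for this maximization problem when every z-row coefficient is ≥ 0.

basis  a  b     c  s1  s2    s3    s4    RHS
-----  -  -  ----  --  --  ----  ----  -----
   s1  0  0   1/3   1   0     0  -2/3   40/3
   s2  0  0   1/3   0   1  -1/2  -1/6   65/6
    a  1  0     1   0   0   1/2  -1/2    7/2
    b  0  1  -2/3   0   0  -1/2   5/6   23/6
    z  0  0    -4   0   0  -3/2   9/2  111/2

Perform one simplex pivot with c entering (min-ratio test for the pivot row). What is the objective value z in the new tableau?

Ratio test on column c — row 1: (40/3)/(1/3) = 40; row 2: (65/6)/(1/3) = 65/2; row 3: (7/2)/1 = 7/2; row 4: entry -2/3 ≤ 0. Minimum is 7/2 at row 3 (a leaves); pivot element 1.
Pivot on row 3; the z-row RHS becomes 111/2 − (-4)·(7/2) = 139/2.

139/2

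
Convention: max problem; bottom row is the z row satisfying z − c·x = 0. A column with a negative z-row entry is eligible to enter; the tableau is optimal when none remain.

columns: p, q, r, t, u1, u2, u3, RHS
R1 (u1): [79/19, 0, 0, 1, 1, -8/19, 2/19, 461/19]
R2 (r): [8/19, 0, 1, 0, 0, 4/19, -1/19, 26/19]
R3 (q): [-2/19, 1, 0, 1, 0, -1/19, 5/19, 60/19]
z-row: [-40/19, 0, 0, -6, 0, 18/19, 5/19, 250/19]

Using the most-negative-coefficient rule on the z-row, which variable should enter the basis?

Negative z-row entries: p: -40/19, t: -6.
The most negative is -6 in column t, so t enters.

t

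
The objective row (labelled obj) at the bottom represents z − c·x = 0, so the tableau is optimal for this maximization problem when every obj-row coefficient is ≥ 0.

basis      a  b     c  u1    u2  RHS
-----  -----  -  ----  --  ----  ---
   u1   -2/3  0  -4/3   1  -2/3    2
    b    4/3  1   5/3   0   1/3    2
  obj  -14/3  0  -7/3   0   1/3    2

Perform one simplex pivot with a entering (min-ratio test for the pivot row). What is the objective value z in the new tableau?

Ratio test on column a — row 1: entry -2/3 ≤ 0; row 2: 2/(4/3) = 3/2. Minimum is 3/2 at row 2 (b leaves); pivot element 4/3.
Pivot on row 2; the obj-row RHS becomes 2 − (-14/3)·(3/2) = 9.

9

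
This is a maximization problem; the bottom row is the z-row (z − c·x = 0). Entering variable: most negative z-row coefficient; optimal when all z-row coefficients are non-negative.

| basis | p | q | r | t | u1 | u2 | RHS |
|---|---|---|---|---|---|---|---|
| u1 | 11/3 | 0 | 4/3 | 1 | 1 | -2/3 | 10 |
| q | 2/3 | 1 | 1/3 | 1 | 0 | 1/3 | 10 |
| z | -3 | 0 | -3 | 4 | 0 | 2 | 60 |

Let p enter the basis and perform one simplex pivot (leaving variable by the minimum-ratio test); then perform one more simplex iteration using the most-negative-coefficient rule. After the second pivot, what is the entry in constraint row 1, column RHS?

Ratio test on column p — row 1: 10/(11/3) = 30/11; row 2: 10/(2/3) = 15. Minimum is 30/11 at row 1 (u1 leaves); pivot element 11/3.
Divide row 1 by 11/3; eliminate column p from the other rows.
Second iteration: most negative z-row entry is -21/11 in column r, so r enters.
Ratio test on column r — row 1: (30/11)/(4/11) = 15/2; row 2: (90/11)/(1/11) = 90. Minimum is 15/2 at row 1 (p leaves); pivot element 4/11.
Divide row 1 by 4/11; eliminate column r from the other rows.
After both pivots, the entry at constraint row 1, column RHS is 15/2.

15/2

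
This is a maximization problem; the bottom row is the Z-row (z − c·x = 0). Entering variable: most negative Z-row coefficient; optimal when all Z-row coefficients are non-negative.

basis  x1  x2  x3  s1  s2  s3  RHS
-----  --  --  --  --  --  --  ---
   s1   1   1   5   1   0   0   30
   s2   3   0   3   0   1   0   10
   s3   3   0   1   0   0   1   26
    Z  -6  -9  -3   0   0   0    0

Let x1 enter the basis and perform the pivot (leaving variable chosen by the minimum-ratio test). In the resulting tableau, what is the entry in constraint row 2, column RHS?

10/3

Ratio test on column x1 — row 1: 30/1 = 30; row 2: 10/3 = 10/3; row 3: 26/3 = 26/3. Minimum is 10/3 at row 2 (s2 leaves); pivot element 3.
Divide row 2 by 3; eliminate column x1 from the other rows.
In the new row 2, the RHS entry is the old entry divided by the pivot: 10/3 = 10/3.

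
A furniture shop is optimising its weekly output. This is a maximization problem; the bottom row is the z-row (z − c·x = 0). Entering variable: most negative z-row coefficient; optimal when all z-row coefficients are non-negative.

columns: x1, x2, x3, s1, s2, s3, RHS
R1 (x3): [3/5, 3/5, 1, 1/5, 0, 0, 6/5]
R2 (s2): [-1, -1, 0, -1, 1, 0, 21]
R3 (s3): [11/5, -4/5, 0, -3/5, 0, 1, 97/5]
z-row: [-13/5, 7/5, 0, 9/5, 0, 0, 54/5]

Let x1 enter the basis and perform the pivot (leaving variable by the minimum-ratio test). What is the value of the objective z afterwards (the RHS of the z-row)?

Ratio test on column x1 — row 1: (6/5)/(3/5) = 2; row 2: entry -1 ≤ 0; row 3: (97/5)/(11/5) = 97/11. Minimum is 2 at row 1 (x3 leaves); pivot element 3/5.
Pivot on row 1; the z-row RHS becomes 54/5 − (-13/5)·2 = 16.

16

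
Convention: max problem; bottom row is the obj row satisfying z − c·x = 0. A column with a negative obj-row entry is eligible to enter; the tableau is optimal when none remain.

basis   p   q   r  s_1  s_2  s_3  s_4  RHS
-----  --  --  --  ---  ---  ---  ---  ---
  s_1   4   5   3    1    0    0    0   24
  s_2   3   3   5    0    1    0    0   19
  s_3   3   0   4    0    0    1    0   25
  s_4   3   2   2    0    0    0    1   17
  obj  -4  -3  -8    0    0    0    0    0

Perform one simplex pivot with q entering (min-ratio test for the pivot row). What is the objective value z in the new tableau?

72/5

Ratio test on column q — row 1: 24/5 = 24/5; row 2: 19/3 = 19/3; row 3: entry 0 ≤ 0; row 4: 17/2 = 17/2. Minimum is 24/5 at row 1 (s_1 leaves); pivot element 5.
Pivot on row 1; the obj-row RHS becomes 0 − (-3)·(24/5) = 72/5.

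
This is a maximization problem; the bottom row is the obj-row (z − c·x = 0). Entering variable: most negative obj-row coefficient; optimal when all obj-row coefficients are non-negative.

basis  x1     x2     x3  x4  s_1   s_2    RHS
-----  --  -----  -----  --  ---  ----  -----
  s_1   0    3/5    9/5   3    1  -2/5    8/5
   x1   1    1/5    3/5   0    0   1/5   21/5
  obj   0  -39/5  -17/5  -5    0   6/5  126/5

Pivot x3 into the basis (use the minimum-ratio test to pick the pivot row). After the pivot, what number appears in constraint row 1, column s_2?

-2/9

Ratio test on column x3 — row 1: (8/5)/(9/5) = 8/9; row 2: (21/5)/(3/5) = 7. Minimum is 8/9 at row 1 (s_1 leaves); pivot element 9/5.
Divide row 1 by 9/5; eliminate column x3 from the other rows.
In the new row 1, the s_2 entry is the old entry divided by the pivot: (-2/5)/(9/5) = -2/9.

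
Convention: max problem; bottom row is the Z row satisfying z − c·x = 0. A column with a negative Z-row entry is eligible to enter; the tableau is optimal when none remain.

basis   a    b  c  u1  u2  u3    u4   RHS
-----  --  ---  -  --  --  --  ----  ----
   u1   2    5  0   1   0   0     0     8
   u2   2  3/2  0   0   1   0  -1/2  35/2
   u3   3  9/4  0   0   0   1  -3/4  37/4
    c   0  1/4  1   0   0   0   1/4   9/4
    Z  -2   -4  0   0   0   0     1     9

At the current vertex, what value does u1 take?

u1 is basic (row 1); its value is the RHS of that row, 8.

8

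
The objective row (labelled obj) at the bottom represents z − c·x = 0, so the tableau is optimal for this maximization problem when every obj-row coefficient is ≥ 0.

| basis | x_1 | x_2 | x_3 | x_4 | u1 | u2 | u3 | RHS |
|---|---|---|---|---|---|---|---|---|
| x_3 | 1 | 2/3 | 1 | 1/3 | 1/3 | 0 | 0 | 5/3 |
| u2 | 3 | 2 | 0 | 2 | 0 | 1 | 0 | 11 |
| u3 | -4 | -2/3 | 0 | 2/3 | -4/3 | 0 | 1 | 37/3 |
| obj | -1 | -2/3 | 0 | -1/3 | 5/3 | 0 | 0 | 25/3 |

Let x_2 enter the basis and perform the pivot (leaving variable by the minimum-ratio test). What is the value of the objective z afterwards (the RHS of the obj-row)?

Ratio test on column x_2 — row 1: (5/3)/(2/3) = 5/2; row 2: 11/2 = 11/2; row 3: entry -2/3 ≤ 0. Minimum is 5/2 at row 1 (x_3 leaves); pivot element 2/3.
Pivot on row 1; the obj-row RHS becomes 25/3 − (-2/3)·(5/2) = 10.

10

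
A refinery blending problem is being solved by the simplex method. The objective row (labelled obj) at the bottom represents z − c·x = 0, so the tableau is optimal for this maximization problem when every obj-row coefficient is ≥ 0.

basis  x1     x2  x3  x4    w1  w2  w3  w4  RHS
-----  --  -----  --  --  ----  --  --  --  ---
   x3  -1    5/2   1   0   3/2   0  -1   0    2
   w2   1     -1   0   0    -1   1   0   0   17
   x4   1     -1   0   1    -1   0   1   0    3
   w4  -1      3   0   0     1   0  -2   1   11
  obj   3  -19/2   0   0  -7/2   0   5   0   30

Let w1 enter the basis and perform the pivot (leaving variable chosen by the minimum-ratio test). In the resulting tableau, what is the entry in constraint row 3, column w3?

1/3

Ratio test on column w1 — row 1: 2/(3/2) = 4/3; row 2: entry -1 ≤ 0; row 3: entry -1 ≤ 0; row 4: 11/1 = 11. Minimum is 4/3 at row 1 (x3 leaves); pivot element 3/2.
Divide row 1 by 3/2; eliminate column w1 from the other rows.
Row 3 update in column w3: 1 − (-1)·(-2/3) = 1/3.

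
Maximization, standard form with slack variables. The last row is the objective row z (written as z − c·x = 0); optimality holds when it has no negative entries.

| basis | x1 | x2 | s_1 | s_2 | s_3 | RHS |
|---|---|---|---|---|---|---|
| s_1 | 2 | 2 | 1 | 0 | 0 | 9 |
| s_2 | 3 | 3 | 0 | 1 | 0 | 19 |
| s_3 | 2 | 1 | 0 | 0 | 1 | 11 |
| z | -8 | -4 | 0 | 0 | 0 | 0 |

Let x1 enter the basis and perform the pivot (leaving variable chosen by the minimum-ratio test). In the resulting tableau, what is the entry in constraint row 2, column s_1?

-3/2

Ratio test on column x1 — row 1: 9/2 = 9/2; row 2: 19/3 = 19/3; row 3: 11/2 = 11/2. Minimum is 9/2 at row 1 (s_1 leaves); pivot element 2.
Divide row 1 by 2; eliminate column x1 from the other rows.
Row 2 update in column s_1: 0 − 3·(1/2) = -3/2.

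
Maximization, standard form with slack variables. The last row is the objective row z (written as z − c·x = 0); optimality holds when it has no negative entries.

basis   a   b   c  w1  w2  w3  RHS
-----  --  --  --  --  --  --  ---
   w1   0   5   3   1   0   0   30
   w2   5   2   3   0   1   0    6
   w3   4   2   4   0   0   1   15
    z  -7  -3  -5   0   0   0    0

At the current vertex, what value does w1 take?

w1 is basic (row 1); its value is the RHS of that row, 30.

30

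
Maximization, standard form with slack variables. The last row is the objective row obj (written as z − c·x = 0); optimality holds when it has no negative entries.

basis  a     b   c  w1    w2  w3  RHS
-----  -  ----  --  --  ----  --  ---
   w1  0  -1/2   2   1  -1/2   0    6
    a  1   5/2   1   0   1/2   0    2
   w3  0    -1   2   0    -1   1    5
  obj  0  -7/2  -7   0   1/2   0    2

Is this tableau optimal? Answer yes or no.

The obj-row has a negative entry -7 in column c, so it is not optimal.

no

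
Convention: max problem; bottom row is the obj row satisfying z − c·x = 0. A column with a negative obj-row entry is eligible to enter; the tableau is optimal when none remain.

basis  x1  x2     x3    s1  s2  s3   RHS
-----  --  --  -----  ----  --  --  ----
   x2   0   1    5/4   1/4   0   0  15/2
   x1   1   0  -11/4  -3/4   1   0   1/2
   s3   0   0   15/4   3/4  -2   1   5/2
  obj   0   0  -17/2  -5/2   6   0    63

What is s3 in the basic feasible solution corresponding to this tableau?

s3 is basic (row 3); its value is the RHS of that row, 5/2.

5/2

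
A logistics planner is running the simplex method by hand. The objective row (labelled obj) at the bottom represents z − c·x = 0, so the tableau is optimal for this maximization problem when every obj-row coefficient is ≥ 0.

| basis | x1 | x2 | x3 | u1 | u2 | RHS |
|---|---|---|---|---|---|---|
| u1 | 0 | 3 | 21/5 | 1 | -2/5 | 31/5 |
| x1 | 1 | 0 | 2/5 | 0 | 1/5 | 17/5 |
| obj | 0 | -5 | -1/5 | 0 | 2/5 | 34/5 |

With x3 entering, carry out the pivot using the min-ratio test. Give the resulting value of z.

149/21

Ratio test on column x3 — row 1: (31/5)/(21/5) = 31/21; row 2: (17/5)/(2/5) = 17/2. Minimum is 31/21 at row 1 (u1 leaves); pivot element 21/5.
Pivot on row 1; the obj-row RHS becomes 34/5 − (-1/5)·(31/21) = 149/21.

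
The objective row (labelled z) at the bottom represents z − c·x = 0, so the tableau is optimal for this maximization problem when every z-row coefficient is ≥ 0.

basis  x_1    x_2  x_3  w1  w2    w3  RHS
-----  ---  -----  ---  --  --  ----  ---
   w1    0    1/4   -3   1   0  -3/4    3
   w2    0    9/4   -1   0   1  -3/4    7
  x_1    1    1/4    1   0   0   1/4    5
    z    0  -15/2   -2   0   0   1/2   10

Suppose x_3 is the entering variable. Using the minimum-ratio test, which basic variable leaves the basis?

Column x_3 entries and ratios — w1: -3 ≤ 0, skip; w2: -1 ≤ 0, skip; x_1: 5/1 = 5.
Smallest ratio is 5 in the row of x_1, so x_1 leaves.

x_1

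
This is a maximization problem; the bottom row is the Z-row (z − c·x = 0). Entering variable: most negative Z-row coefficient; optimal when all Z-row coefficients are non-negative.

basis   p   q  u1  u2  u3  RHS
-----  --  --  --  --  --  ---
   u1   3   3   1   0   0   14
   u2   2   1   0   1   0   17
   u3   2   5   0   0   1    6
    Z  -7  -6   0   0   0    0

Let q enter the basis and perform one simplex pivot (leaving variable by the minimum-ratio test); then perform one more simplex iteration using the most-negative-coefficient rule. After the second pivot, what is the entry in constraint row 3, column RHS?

Ratio test on column q — row 1: 14/3 = 14/3; row 2: 17/1 = 17; row 3: 6/5 = 6/5. Minimum is 6/5 at row 3 (u3 leaves); pivot element 5.
Divide row 3 by 5; eliminate column q from the other rows.
Second iteration: most negative Z-row entry is -23/5 in column p, so p enters.
Ratio test on column p — row 1: (52/5)/(9/5) = 52/9; row 2: (79/5)/(8/5) = 79/8; row 3: (6/5)/(2/5) = 3. Minimum is 3 at row 3 (q leaves); pivot element 2/5.
Divide row 3 by 2/5; eliminate column p from the other rows.
After both pivots, the entry at constraint row 3, column RHS is 3.

3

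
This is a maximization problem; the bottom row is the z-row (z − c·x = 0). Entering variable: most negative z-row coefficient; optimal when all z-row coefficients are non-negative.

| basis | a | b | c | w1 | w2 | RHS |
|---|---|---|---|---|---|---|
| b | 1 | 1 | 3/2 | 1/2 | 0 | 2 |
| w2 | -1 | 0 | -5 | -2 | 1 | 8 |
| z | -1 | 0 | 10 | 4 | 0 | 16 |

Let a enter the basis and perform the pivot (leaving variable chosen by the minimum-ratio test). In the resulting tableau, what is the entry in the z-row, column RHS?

Ratio test on column a — row 1: 2/1 = 2; row 2: entry -1 ≤ 0. Minimum is 2 at row 1 (b leaves); pivot element 1.
Divide row 1 by 1; eliminate column a from the other rows.
z-row update in column RHS: 16 − (-1)·2 = 18.

18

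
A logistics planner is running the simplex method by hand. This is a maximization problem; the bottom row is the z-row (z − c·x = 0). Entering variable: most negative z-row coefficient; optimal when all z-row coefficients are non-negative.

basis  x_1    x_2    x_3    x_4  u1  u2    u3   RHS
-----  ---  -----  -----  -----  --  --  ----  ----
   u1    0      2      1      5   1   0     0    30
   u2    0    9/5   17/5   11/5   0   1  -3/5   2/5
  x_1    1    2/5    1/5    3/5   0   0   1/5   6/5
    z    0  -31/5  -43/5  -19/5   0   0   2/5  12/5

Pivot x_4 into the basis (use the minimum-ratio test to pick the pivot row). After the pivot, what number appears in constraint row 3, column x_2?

-1/11

Ratio test on column x_4 — row 1: 30/5 = 6; row 2: (2/5)/(11/5) = 2/11; row 3: (6/5)/(3/5) = 2. Minimum is 2/11 at row 2 (u2 leaves); pivot element 11/5.
Divide row 2 by 11/5; eliminate column x_4 from the other rows.
Row 3 update in column x_2: 2/5 − (3/5)·(9/11) = -1/11.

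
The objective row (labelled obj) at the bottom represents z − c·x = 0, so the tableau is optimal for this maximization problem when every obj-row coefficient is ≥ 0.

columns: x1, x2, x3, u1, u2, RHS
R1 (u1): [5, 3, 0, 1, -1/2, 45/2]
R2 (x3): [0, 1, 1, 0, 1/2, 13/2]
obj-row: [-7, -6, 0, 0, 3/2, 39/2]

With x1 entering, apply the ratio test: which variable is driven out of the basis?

Column x1 entries and ratios — u1: (45/2)/5 = 9/2; x3: 0 ≤ 0, skip.
Smallest ratio is 9/2 in the row of u1, so u1 leaves.

u1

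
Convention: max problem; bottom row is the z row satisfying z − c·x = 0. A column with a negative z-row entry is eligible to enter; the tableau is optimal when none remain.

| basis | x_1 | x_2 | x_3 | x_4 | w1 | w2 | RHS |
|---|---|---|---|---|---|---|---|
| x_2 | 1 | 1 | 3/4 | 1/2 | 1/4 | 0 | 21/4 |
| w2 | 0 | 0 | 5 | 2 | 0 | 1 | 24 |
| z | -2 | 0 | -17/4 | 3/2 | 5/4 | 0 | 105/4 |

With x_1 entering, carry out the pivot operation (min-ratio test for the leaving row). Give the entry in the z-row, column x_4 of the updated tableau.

Ratio test on column x_1 — row 1: (21/4)/1 = 21/4; row 2: entry 0 ≤ 0. Minimum is 21/4 at row 1 (x_2 leaves); pivot element 1.
Divide row 1 by 1; eliminate column x_1 from the other rows.
z-row update in column x_4: 3/2 − (-2)·(1/2) = 5/2.

5/2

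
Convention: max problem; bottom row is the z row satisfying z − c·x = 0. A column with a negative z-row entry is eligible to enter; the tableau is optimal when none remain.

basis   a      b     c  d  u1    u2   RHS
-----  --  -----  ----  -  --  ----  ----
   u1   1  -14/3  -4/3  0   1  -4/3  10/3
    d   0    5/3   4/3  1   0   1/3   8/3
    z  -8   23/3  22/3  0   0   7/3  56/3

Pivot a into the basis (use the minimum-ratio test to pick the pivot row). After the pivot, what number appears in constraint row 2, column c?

Ratio test on column a — row 1: (10/3)/1 = 10/3; row 2: entry 0 ≤ 0. Minimum is 10/3 at row 1 (u1 leaves); pivot element 1.
Divide row 1 by 1; eliminate column a from the other rows.
Row 2 update in column c: 4/3 − 0·(-4/3) = 4/3.

4/3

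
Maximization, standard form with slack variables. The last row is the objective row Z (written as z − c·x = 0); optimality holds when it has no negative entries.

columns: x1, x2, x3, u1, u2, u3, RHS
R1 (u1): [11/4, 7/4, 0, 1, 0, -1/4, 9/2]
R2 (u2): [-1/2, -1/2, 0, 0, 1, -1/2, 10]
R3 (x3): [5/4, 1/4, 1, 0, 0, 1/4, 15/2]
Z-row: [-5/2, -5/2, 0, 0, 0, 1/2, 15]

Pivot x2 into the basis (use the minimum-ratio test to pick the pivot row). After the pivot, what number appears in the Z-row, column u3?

Ratio test on column x2 — row 1: (9/2)/(7/4) = 18/7; row 2: entry -1/2 ≤ 0; row 3: (15/2)/(1/4) = 30. Minimum is 18/7 at row 1 (u1 leaves); pivot element 7/4.
Divide row 1 by 7/4; eliminate column x2 from the other rows.
Z-row update in column u3: 1/2 − (-5/2)·(-1/7) = 1/7.

1/7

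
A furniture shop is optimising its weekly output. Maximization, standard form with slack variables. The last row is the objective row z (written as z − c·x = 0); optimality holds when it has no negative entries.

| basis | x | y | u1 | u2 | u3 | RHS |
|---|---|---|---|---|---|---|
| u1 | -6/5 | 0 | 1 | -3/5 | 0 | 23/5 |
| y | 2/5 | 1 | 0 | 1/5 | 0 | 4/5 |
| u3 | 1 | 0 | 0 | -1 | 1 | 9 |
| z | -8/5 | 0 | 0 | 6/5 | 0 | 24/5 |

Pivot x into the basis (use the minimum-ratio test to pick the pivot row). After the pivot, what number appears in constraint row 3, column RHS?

7

Ratio test on column x — row 1: entry -6/5 ≤ 0; row 2: (4/5)/(2/5) = 2; row 3: 9/1 = 9. Minimum is 2 at row 2 (y leaves); pivot element 2/5.
Divide row 2 by 2/5; eliminate column x from the other rows.
Row 3 update in column RHS: 9 − 1·2 = 7.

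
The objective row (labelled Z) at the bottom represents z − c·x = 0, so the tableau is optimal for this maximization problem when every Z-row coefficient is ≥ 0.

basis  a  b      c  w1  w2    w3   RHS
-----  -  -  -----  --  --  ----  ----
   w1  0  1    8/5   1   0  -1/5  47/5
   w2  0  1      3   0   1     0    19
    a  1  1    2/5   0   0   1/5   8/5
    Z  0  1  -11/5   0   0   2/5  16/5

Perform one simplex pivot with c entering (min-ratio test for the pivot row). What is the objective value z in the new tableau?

Ratio test on column c — row 1: (47/5)/(8/5) = 47/8; row 2: 19/3 = 19/3; row 3: (8/5)/(2/5) = 4. Minimum is 4 at row 3 (a leaves); pivot element 2/5.
Pivot on row 3; the Z-row RHS becomes 16/5 − (-11/5)·4 = 12.

12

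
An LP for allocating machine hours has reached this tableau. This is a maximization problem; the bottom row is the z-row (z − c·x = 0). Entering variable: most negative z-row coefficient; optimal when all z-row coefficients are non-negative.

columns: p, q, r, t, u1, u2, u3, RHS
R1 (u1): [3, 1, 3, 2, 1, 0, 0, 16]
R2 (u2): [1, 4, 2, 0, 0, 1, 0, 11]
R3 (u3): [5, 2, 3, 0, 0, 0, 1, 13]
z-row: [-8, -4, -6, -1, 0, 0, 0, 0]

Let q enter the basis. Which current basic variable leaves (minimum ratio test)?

Column q entries and ratios — u1: 16/1 = 16; u2: 11/4 = 11/4; u3: 13/2 = 13/2.
Smallest ratio is 11/4 in the row of u2, so u2 leaves.

u2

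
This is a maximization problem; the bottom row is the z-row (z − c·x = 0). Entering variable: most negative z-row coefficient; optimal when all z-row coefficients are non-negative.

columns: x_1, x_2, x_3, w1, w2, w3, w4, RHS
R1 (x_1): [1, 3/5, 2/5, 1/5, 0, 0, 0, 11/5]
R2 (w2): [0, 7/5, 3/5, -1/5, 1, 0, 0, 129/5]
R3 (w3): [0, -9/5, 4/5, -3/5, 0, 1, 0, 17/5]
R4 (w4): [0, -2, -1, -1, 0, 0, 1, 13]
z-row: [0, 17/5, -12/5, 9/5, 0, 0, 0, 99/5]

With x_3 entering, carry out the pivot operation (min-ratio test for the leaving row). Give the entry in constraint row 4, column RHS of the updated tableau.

69/4

Ratio test on column x_3 — row 1: (11/5)/(2/5) = 11/2; row 2: (129/5)/(3/5) = 43; row 3: (17/5)/(4/5) = 17/4; row 4: entry -1 ≤ 0. Minimum is 17/4 at row 3 (w3 leaves); pivot element 4/5.
Divide row 3 by 4/5; eliminate column x_3 from the other rows.
Row 4 update in column RHS: 13 − (-1)·(17/4) = 69/4.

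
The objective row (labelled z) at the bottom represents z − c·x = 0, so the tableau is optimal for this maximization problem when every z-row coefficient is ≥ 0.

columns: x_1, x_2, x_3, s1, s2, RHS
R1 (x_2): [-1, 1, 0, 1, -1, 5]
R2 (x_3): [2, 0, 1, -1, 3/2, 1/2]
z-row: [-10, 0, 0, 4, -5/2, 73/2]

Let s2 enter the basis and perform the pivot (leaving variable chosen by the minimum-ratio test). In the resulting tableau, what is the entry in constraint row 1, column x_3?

Ratio test on column s2 — row 1: entry -1 ≤ 0; row 2: (1/2)/(3/2) = 1/3. Minimum is 1/3 at row 2 (x_3 leaves); pivot element 3/2.
Divide row 2 by 3/2; eliminate column s2 from the other rows.
Row 1 update in column x_3: 0 − (-1)·(2/3) = 2/3.

2/3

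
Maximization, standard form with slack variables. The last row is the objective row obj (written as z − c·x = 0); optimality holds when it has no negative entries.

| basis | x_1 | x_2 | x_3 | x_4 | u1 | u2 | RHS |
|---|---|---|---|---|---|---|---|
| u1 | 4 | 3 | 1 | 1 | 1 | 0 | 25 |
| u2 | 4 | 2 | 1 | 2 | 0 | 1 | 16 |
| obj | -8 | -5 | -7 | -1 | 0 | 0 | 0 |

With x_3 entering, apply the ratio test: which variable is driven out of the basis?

u2

Column x_3 entries and ratios — u1: 25/1 = 25; u2: 16/1 = 16.
Smallest ratio is 16 in the row of u2, so u2 leaves.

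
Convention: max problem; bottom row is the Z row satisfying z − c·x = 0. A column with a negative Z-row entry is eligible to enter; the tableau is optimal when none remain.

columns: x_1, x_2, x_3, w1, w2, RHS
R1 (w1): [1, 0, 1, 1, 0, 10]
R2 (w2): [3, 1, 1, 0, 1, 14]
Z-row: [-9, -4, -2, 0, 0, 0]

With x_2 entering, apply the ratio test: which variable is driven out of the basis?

Column x_2 entries and ratios — w1: 0 ≤ 0, skip; w2: 14/1 = 14.
Smallest ratio is 14 in the row of w2, so w2 leaves.

w2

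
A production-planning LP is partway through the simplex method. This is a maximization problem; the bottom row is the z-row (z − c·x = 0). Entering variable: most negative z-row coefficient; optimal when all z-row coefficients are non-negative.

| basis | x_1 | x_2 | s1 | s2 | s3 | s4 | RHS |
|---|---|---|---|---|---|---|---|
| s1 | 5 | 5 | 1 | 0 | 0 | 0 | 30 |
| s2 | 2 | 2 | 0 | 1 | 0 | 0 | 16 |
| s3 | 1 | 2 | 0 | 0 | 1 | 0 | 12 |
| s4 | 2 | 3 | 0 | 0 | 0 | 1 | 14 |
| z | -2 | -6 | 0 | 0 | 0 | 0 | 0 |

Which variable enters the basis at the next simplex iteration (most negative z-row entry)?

x_2

Negative z-row entries: x_1: -2, x_2: -6.
The most negative is -6 in column x_2, so x_2 enters.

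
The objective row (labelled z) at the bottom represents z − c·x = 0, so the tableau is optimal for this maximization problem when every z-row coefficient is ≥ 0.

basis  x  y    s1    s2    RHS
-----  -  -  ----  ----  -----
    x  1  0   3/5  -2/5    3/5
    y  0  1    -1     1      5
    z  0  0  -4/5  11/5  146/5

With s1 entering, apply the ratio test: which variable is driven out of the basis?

Column s1 entries and ratios — x: (3/5)/(3/5) = 1; y: -1 ≤ 0, skip.
Smallest ratio is 1 in the row of x, so x leaves.

x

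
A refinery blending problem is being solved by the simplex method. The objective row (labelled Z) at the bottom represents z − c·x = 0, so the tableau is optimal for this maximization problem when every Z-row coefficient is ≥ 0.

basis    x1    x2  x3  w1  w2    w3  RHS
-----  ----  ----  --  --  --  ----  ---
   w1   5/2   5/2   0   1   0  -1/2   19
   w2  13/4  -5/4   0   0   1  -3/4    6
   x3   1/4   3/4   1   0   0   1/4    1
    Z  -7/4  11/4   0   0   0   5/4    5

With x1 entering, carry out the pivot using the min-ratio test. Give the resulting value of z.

107/13

Ratio test on column x1 — row 1: 19/(5/2) = 38/5; row 2: 6/(13/4) = 24/13; row 3: 1/(1/4) = 4. Minimum is 24/13 at row 2 (w2 leaves); pivot element 13/4.
Pivot on row 2; the Z-row RHS becomes 5 − (-7/4)·(24/13) = 107/13.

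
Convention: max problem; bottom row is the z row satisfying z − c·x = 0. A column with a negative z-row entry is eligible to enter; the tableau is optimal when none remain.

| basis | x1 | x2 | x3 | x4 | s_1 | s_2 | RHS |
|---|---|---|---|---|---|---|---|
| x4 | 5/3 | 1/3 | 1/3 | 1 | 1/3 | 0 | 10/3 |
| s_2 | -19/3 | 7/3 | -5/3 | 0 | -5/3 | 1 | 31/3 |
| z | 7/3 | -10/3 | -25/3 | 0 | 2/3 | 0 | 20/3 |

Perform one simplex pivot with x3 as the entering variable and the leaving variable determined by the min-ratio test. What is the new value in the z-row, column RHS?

90

Ratio test on column x3 — row 1: (10/3)/(1/3) = 10; row 2: entry -5/3 ≤ 0. Minimum is 10 at row 1 (x4 leaves); pivot element 1/3.
Divide row 1 by 1/3; eliminate column x3 from the other rows.
z-row update in column RHS: 20/3 − (-25/3)·10 = 90.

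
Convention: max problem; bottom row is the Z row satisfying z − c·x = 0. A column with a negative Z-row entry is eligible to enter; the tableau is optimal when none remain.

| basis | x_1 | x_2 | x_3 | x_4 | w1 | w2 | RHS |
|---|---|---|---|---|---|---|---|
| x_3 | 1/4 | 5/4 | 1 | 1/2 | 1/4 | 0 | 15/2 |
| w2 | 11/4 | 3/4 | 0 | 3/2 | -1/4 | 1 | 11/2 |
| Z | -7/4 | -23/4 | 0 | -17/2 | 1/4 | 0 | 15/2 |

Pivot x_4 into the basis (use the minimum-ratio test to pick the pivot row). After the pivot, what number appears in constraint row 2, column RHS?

11/3

Ratio test on column x_4 — row 1: (15/2)/(1/2) = 15; row 2: (11/2)/(3/2) = 11/3. Minimum is 11/3 at row 2 (w2 leaves); pivot element 3/2.
Divide row 2 by 3/2; eliminate column x_4 from the other rows.
In the new row 2, the RHS entry is the old entry divided by the pivot: (11/2)/(3/2) = 11/3.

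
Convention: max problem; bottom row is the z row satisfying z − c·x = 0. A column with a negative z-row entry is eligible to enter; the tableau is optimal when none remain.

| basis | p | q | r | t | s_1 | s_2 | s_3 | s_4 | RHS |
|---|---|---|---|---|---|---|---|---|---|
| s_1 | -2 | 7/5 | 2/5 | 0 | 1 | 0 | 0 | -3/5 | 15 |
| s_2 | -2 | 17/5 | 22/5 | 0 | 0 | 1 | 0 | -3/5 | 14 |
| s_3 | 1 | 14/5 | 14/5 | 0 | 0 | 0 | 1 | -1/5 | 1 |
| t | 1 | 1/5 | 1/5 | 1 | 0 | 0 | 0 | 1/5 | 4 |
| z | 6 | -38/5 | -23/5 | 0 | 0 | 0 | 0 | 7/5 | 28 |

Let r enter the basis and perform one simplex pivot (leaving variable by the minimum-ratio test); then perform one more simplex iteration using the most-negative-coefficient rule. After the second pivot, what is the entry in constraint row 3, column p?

5/14

Ratio test on column r — row 1: 15/(2/5) = 75/2; row 2: 14/(22/5) = 35/11; row 3: 1/(14/5) = 5/14; row 4: 4/(1/5) = 20. Minimum is 5/14 at row 3 (s_3 leaves); pivot element 14/5.
Divide row 3 by 14/5; eliminate column r from the other rows.
Second iteration: most negative z-row entry is -3 in column q, so q enters.
Ratio test on column q — row 1: (104/7)/1 = 104/7; row 2: entry -1 ≤ 0; row 3: (5/14)/1 = 5/14; row 4: entry 0 ≤ 0. Minimum is 5/14 at row 3 (r leaves); pivot element 1.
Divide row 3 by 1; eliminate column q from the other rows.
After both pivots, the entry at constraint row 3, column p is 5/14.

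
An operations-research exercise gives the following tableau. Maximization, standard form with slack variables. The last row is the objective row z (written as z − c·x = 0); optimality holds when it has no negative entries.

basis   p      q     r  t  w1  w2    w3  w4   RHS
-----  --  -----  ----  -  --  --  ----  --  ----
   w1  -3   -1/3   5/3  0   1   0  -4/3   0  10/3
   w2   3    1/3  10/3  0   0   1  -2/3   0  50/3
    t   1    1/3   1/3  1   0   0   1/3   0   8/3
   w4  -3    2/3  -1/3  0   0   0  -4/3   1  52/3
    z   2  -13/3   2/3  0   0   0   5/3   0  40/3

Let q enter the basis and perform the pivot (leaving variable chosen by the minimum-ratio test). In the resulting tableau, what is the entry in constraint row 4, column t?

-2

Ratio test on column q — row 1: entry -1/3 ≤ 0; row 2: (50/3)/(1/3) = 50; row 3: (8/3)/(1/3) = 8; row 4: (52/3)/(2/3) = 26. Minimum is 8 at row 3 (t leaves); pivot element 1/3.
Divide row 3 by 1/3; eliminate column q from the other rows.
Row 4 update in column t: 0 − (2/3)·3 = -2.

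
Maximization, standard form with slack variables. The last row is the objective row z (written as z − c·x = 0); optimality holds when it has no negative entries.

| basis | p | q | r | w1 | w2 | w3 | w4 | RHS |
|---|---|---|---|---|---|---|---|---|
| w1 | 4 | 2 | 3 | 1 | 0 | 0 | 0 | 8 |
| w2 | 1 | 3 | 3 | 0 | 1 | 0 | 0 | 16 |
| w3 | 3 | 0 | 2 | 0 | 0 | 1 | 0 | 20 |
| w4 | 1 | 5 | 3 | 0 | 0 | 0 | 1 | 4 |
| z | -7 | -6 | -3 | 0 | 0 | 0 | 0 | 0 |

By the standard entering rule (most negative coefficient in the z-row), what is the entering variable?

Negative z-row entries: p: -7, q: -6, r: -3.
The most negative is -7 in column p, so p enters.

p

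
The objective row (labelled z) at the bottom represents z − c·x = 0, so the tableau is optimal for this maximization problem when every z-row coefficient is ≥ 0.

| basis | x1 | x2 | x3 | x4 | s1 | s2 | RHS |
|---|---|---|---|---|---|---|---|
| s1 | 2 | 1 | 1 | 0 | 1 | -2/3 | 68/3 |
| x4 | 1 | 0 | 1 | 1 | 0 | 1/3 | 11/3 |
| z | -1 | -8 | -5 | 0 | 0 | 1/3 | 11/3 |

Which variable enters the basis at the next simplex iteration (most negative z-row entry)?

x2

Negative z-row entries: x1: -1, x2: -8, x3: -5.
The most negative is -8 in column x2, so x2 enters.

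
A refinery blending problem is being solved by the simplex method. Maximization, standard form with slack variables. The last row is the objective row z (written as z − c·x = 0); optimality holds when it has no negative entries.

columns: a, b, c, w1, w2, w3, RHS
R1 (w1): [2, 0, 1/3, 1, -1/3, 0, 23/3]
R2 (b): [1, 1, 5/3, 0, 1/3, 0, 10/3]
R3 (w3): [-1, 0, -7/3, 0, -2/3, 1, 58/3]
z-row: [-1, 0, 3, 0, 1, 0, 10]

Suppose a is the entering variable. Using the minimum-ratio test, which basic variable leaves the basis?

Column a entries and ratios — w1: (23/3)/2 = 23/6; b: (10/3)/1 = 10/3; w3: -1 ≤ 0, skip.
Smallest ratio is 10/3 in the row of b, so b leaves.

b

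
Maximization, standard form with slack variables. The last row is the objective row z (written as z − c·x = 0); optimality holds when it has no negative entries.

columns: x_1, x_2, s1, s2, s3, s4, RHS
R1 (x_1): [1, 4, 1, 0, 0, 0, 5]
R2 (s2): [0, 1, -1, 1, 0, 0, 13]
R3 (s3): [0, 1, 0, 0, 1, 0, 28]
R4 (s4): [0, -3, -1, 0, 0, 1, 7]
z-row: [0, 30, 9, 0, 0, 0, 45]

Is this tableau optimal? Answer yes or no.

yes

Every z-row coefficient is ≥ 0, so the tableau is optimal.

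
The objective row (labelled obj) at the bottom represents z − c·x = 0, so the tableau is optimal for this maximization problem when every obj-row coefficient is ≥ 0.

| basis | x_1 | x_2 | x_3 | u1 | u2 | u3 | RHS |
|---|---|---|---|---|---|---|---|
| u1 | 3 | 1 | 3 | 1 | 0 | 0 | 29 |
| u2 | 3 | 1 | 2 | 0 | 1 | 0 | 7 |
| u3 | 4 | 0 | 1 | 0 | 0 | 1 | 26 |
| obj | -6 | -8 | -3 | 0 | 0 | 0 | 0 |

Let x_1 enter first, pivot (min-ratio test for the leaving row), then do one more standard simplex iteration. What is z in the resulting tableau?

56

Ratio test on column x_1 — row 1: 29/3 = 29/3; row 2: 7/3 = 7/3; row 3: 26/4 = 13/2. Minimum is 7/3 at row 2 (u2 leaves); pivot element 3.
Pivot on row 2; the obj-row RHS becomes 0 − (-6)·(7/3) = 14.
Next entering variable (most negative obj-row entry -6): x_2.
Ratio test on column x_2 — row 1: entry 0 ≤ 0; row 2: (7/3)/(1/3) = 7; row 3: entry -4/3 ≤ 0. Minimum is 7 at row 2 (x_1 leaves); pivot element 1/3.
After the second pivot the obj-row RHS is 14 − (-6)·7 = 56.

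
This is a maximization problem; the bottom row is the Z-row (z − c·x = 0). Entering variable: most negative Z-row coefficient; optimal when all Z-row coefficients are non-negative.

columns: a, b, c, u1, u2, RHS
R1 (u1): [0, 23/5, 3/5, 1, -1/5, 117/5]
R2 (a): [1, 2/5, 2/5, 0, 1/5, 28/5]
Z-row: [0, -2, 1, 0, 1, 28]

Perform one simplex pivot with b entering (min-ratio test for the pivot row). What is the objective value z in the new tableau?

878/23

Ratio test on column b — row 1: (117/5)/(23/5) = 117/23; row 2: (28/5)/(2/5) = 14. Minimum is 117/23 at row 1 (u1 leaves); pivot element 23/5.
Pivot on row 1; the Z-row RHS becomes 28 − (-2)·(117/23) = 878/23.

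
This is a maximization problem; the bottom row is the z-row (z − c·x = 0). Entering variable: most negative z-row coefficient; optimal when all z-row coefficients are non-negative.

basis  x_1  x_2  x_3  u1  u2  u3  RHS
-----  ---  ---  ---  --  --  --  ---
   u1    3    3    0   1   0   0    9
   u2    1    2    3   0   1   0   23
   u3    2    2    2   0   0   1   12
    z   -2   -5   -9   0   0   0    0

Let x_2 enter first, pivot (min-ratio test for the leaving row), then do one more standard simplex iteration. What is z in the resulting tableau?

42

Ratio test on column x_2 — row 1: 9/3 = 3; row 2: 23/2 = 23/2; row 3: 12/2 = 6. Minimum is 3 at row 1 (u1 leaves); pivot element 3.
Pivot on row 1; the z-row RHS becomes 0 − (-5)·3 = 15.
Next entering variable (most negative z-row entry -9): x_3.
Ratio test on column x_3 — row 1: entry 0 ≤ 0; row 2: 17/3 = 17/3; row 3: 6/2 = 3. Minimum is 3 at row 3 (u3 leaves); pivot element 2.
After the second pivot the z-row RHS is 15 − (-9)·3 = 42.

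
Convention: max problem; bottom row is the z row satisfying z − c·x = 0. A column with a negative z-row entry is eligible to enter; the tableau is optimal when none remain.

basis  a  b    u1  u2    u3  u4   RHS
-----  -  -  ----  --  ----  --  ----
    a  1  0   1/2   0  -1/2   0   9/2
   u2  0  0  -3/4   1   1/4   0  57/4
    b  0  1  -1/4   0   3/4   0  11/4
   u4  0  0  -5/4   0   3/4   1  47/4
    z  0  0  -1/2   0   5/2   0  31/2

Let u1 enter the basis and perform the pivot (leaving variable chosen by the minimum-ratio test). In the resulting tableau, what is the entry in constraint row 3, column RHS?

Ratio test on column u1 — row 1: (9/2)/(1/2) = 9; row 2: entry -3/4 ≤ 0; row 3: entry -1/4 ≤ 0; row 4: entry -5/4 ≤ 0. Minimum is 9 at row 1 (a leaves); pivot element 1/2.
Divide row 1 by 1/2; eliminate column u1 from the other rows.
Row 3 update in column RHS: 11/4 − (-1/4)·9 = 5.

5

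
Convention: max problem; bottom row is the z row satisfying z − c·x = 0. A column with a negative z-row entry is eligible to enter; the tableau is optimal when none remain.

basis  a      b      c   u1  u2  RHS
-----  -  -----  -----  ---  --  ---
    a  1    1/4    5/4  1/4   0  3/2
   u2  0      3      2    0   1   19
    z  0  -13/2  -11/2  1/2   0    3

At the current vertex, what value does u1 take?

u1 is not in the basis, so in the current basic feasible solution u1 = 0.

0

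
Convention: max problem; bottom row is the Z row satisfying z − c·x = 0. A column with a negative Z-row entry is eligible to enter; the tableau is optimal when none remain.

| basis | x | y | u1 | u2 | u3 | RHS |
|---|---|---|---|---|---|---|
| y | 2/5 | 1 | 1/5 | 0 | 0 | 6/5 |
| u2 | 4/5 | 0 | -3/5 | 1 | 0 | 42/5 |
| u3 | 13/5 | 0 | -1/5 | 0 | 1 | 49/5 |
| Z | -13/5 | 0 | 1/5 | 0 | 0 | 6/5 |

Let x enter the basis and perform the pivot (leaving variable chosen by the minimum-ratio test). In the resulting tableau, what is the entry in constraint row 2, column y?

-2

Ratio test on column x — row 1: (6/5)/(2/5) = 3; row 2: (42/5)/(4/5) = 21/2; row 3: (49/5)/(13/5) = 49/13. Minimum is 3 at row 1 (y leaves); pivot element 2/5.
Divide row 1 by 2/5; eliminate column x from the other rows.
Row 2 update in column y: 0 − (4/5)·(5/2) = -2.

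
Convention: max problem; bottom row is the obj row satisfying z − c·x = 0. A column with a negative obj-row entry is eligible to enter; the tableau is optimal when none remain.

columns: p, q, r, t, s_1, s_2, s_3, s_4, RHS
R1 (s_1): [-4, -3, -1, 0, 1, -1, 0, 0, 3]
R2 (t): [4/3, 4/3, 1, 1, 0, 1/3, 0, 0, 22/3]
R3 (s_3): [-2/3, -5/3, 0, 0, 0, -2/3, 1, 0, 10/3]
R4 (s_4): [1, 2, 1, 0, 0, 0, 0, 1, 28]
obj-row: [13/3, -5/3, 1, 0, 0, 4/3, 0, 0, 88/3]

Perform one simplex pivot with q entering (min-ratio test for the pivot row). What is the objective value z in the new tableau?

77/2

Ratio test on column q — row 1: entry -3 ≤ 0; row 2: (22/3)/(4/3) = 11/2; row 3: entry -5/3 ≤ 0; row 4: 28/2 = 14. Minimum is 11/2 at row 2 (t leaves); pivot element 4/3.
Pivot on row 2; the obj-row RHS becomes 88/3 − (-5/3)·(11/2) = 77/2.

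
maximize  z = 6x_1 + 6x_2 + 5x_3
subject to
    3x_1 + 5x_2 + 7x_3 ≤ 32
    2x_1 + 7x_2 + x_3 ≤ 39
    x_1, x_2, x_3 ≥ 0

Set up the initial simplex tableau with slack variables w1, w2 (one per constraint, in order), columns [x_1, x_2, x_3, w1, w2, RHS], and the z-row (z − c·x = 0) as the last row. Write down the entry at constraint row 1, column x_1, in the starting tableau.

Constraint 1 has coefficient 3 on x_1.

3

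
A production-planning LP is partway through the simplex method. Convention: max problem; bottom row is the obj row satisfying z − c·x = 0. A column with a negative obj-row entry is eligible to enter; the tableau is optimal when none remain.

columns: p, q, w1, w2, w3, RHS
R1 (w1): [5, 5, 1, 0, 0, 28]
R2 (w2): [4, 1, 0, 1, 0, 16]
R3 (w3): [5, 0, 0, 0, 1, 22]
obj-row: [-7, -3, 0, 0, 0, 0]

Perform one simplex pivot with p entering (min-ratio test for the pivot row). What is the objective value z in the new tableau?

28

Ratio test on column p — row 1: 28/5 = 28/5; row 2: 16/4 = 4; row 3: 22/5 = 22/5. Minimum is 4 at row 2 (w2 leaves); pivot element 4.
Pivot on row 2; the obj-row RHS becomes 0 − (-7)·4 = 28.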